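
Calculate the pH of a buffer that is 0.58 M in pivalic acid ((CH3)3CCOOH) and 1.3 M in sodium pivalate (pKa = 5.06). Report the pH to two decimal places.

Using pH = pKa + log([base]/[acid]) with [base]/[acid] = 1.3/0.58:
pH = 5.06 + (+0.351) = 5.41

pH = 5.41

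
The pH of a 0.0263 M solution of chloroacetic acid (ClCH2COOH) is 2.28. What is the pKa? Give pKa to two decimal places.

pKa = 2.88

[H+] = 10^(-2.28) = 5.25 × 10^-3 M
At equilibrium [HA] = 0.0263 − 5.25 × 10^-3 = 2.10 × 10^-2 M
Ka = [H+][A-]/[HA] = (5.25 × 10^-3)² / 2.10 × 10^-2 = 1.31 × 10^-3
pKa = -log(1.31 × 10^-3) = 2.88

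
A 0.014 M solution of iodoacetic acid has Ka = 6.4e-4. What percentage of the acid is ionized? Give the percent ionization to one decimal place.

ICH2COOH ⇌ ICH2COO- + H+; let x = [H+] at equilibrium.
Ka = x²/(C₀ − x); solving the quadratic gives x = 2.69 × 10^-3 M.
% ionization = x/C₀ × 100% = 2.69 × 10^-3/0.014 × 100% = 19.2%

19.2%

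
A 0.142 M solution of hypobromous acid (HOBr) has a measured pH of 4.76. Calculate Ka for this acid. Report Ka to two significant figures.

Ka = 2.1 × 10^-9

[H+] = 10^(-4.76) = 1.74 × 10^-5 M
At equilibrium [HA] = 0.142 − 1.74 × 10^-5 = 1.42 × 10^-1 M
Ka = [H+][A-]/[HA] = (1.74 × 10^-5)² / 1.42 × 10^-1 = 2.1 × 10^-9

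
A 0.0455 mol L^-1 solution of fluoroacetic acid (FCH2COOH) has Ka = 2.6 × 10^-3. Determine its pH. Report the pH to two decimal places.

pH = 2.02

FCH2COOH ⇌ FCH2COO- + H+
Let x = [H+] at equilibrium. Ka = x²/(0.0455 − x).
The 5% rule fails; solving x² + Ka·x − Ka·C₀ = 0 exactly:
x = [−0.0026 + √(0.0026² + 0.000473)]/2 = 9.65 × 10^-3 M
pH = −log(9.65 × 10^-3) = 2.02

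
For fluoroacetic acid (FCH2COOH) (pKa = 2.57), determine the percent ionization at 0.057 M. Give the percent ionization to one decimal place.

19.5%

FCH2COOH ⇌ FCH2COO- + H+; let x = [H+] at equilibrium.
Ka = 10^(−2.57) = 2.69 × 10^-3
Ka = x²/(C₀ − x); solving the quadratic gives x = 1.11 × 10^-2 M.
Fraction ionized = 1.11 × 10^-2 / 0.057 = 0.1947 → 19.5%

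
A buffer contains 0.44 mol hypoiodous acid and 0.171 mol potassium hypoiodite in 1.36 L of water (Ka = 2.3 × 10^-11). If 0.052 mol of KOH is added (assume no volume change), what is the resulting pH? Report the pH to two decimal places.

After neutralization: n(HOI) = 0.388 mol, n(OI-) = 0.223 mol.
pKa = −log(2.3 × 10^-11) = 10.638
pH = pKa + log(n_OI-/n_HOI) = 10.638 + log(0.223/0.388) = 10.638 + (-0.241)

pH = 10.40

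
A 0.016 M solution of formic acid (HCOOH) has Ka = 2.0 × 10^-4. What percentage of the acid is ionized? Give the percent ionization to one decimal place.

HCOOH ⇌ HCOO- + H+; let x = [H+] at equilibrium.
Ka = x²/(C₀ − x); solving the quadratic gives x = 1.69 × 10^-3 M.
Fraction ionized = 1.69 × 10^-3 / 0.016 = 0.1056 → 10.6%

10.6%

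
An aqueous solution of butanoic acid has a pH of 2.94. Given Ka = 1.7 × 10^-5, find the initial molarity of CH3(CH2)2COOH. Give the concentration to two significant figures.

C₀ = 7.9 × 10^-2 M

[H+] = 10^(-2.94) = 1.15 × 10^-3 M = x
Ka = x²/(C₀ − x) ⇒ C₀ = x + x²/Ka
C₀ = 1.15 × 10^-3 + (1.15 × 10^-3)²/(1.7 × 10^-5) = 7.89 × 10^-2 M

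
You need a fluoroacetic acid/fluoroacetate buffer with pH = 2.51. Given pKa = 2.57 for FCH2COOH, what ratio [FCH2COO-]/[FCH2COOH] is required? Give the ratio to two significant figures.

ratio = 0.87

pH = pKa + log(r) ⇒ log(r) = 2.51 − 2.57 = -0.06
r = [FCH2COO-]/[FCH2COOH] = 10^(-0.06) = 0.871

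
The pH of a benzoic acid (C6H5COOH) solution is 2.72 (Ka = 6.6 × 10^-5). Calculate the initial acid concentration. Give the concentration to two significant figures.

C₀ = 5.7 × 10^-2 M

[H+] = 10^(-2.72) = 1.91 × 10^-3 M = x
Ka = x²/(C₀ − x) ⇒ C₀ = x + x²/Ka
C₀ = 1.91 × 10^-3 + (1.91 × 10^-3)²/(6.6 × 10^-5) = 5.72 × 10^-2 M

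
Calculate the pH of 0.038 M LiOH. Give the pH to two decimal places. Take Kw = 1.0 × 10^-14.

LiOH is a strong base; [OH-] = 0.038 M.
pOH = -log(0.038) = 1.42
pH = 14.00 - 1.42 = 12.58

pH = 12.58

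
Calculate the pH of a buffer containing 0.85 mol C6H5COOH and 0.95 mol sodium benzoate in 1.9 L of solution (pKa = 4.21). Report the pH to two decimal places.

pH = 4.26

Using pH = pKa + log([base]/[acid]) with [base]/[acid] = 0.95/0.85:
pH = 4.21 + (+0.048) = 4.26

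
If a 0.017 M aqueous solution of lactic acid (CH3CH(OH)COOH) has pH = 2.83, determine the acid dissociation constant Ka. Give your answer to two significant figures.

[H+] = 10^(-2.83) = 1.48 × 10^-3 M
At equilibrium [HA] = 0.017 − 1.48 × 10^-3 = 1.55 × 10^-2 M
Ka = [H+][A-]/[HA] = (1.48 × 10^-3)² / 1.55 × 10^-2 = 1.4 × 10^-4

Ka = 1.4 × 10^-4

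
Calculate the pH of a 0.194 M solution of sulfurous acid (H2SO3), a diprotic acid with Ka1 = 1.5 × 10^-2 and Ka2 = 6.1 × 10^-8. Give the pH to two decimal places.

Since Ka1 ≫ Ka2, the first ionization dominates [H+].
Ka1 = x²/(0.194 − x) = 1.5 × 10^-2
Solving the quadratic: x = (−Ka1 + √(Ka1² + 4·Ka1·C₀))/2 = 4.70 × 10^-2 M
pH = −log(4.70 × 10^-2) = 1.33

pH = 1.33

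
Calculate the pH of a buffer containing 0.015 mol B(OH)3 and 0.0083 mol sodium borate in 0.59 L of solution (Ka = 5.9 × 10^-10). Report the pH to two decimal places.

pH = 8.97

pKa = −log(5.9 × 10^-10) = 9.229
Henderson–Hasselbalch: pH = pKa + log([B(OH)4-]/[B(OH)3]) = 9.229 + log(0.0083/0.015)
pH = 9.229 + (-0.257) = 8.97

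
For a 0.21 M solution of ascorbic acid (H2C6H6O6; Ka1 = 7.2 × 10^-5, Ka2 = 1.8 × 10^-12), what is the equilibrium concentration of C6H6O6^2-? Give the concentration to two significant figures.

1.8 × 10^-12 M

First ionization gives [H+] ≈ [HC6H6O6-] = 3.89 × 10^-3 M.
Second step: Ka2 = [H+][C6H6O6^2-]/[HC6H6O6-] ≈ [C6H6O6^2-] (since [H+] ≈ [HC6H6O6-]).
So [C6H6O6^2-] ≈ Ka2.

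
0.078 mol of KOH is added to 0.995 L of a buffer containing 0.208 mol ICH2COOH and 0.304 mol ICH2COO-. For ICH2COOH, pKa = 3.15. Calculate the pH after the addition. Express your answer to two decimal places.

OH- converts ICH2COOH to ICH2COO-: ICH2COOH → 0.13 mol, ICH2COO- → 0.382 mol.
Henderson–Hasselbalch with mole ratio 0.382/0.13: pH = 3.15 + (+0.468)

pH = 3.62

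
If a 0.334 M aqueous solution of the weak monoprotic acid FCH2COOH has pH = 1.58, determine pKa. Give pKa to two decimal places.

[H+] = 10^(-1.58) = 2.63 × 10^-2 M
At equilibrium [HA] = 0.334 − 2.63 × 10^-2 = 3.08 × 10^-1 M
Ka = [H+][A-]/[HA] = (2.63 × 10^-2)² / 3.08 × 10^-1 = 2.25 × 10^-3
pKa = -log(2.25 × 10^-3) = 2.65

pKa = 2.65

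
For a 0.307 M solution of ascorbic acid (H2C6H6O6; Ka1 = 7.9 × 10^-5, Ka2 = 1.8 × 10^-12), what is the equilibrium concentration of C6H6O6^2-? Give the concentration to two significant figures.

First ionization gives [H+] ≈ [HC6H6O6-] = 4.92 × 10^-3 M.
Second step: Ka2 = [H+][C6H6O6^2-]/[HC6H6O6-] ≈ [C6H6O6^2-] (since [H+] ≈ [HC6H6O6-]).
So [C6H6O6^2-] ≈ Ka2.

1.8 × 10^-12 M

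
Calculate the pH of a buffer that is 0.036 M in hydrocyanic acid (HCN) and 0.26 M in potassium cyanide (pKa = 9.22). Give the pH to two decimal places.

Using pH = pKa + log([base]/[acid]) with [base]/[acid] = 0.26/0.036:
pH = 9.22 + (+0.859) = 10.08

pH = 10.08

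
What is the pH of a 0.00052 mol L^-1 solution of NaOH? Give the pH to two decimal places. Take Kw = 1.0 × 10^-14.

pH = 10.72

NaOH is a strong base; [OH-] = 0.00052 M.
pOH = -log(0.00052) = 3.28
pH = 14.00 - 3.28 = 10.72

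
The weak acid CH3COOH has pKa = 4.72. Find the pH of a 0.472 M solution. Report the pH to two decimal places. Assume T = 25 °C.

CH3COOH ⇌ CH3COO- + H+
Ka = 10^(−4.72) = 1.91 × 10^-5
Let x = [H+] at equilibrium. Ka = x²/(0.472 − x).
Assume x ≪ 0.472: x ≈ √(1.91 × 10^-5 × 0.472) = 3.00 × 10^-3 M
pH = −log(3.00 × 10^-3) = 2.52

pH = 2.52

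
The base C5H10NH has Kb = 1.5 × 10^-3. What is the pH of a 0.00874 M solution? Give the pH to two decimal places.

pH = 11.47

C5H10NH + H2O ⇌ C5H10NH2+ + OH-
Kb = x²/(0.00874 − x) = 1.5 × 10^-3
x is not negligible relative to C₀; solve x² + 0.0015·x − 1.31e-05 = 0.
x = [−0.0015 + √(0.0015² + 5.24e-05)]/2 = 2.95 × 10^-3 M
pOH = −log(2.95 × 10^-3) = 2.53; pH = 14.00 − 2.53 = 11.47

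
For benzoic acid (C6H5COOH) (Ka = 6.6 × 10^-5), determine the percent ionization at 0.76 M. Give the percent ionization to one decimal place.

C6H5COOH ⇌ C6H5COO- + H+; let x = [H+] at equilibrium.
x ≈ √(Ka·C₀) = √(6.6 × 10^-5 × 0.76) = 7.08 × 10^-3 M
% ionization = x/C₀ × 100% = 7.08 × 10^-3/0.76 × 100% = 0.9%

0.9%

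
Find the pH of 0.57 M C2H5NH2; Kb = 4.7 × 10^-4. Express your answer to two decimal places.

C2H5NH2 + H2O ⇌ C2H5NH3+ + OH-
Kb = x²/(0.57 − x) = 4.7 × 10^-4
Neglecting x in the denominator: x = √(4.7 × 10^-4 × 0.57) = 1.64 × 10^-2 M
Check: 2.9% ionized — well under 5%, approximation valid.
pOH = 1.79, so pH = 14.00 − pOH = 12.21

pH = 12.21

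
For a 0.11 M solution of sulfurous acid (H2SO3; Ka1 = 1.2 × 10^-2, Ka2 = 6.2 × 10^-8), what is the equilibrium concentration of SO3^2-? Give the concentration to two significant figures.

6.2 × 10^-8 M

First ionization gives [H+] ≈ [HSO3-] = 3.08 × 10^-2 M.
Second step: Ka2 = [H+][SO3^2-]/[HSO3-] ≈ [SO3^2-] (since [H+] ≈ [HSO3-]).
So [SO3^2-] ≈ Ka2.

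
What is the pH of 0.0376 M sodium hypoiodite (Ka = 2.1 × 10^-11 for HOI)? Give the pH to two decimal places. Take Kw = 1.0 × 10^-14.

pH = 11.60

OI- is the conjugate base of the weak acid HOI.
Kb = Kw/Ka = 1.0×10^-14 / 2.1 × 10^-11 = 4.76 × 10^-4
From the ICE table, Kb = [OH-]²/(0.0376 − [OH-]) = 4.76 × 10^-4.
[OH-] is not negligible relative to C₀; solve [OH-]² + 0.000476·[OH-] − 1.79e-05 = 0.
[OH-] = (−Kb + √(Kb² + 4·Kb·C₀))/2 = 4.00 × 10^-3 M
pOH = 2.40, so pH = 14.00 − pOH = 11.60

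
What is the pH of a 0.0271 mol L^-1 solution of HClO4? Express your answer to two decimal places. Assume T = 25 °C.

pH = 1.57

HClO4 is a strong acid and dissociates completely, so [H+] = 0.0271 M.
pH = -log(0.0271) = 1.57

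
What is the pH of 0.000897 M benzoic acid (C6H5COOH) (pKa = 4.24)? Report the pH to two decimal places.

pH = 3.70

C6H5COOH ⇌ C6H5COO- + H+
Ka = 10^(−4.24) = 5.75 × 10^-5
Ka = x²/(0.000897 − x) = 5.75 × 10^-5
The 5% rule fails; solving x² + Ka·x − Ka·C₀ = 0 exactly:
x = [−5.75e-05 + √(5.75e-05² + 2.06e-07)]/2 = 2.00 × 10^-4 M
pH = −log[H+] = −log(2.00 × 10^-4) = 3.70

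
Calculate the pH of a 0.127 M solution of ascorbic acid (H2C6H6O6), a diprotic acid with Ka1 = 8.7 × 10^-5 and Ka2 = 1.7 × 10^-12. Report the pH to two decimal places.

pH = 2.48

Ka1 ≫ Ka2, so treat the first dissociation as the only significant source of H+.
Ka1 = x²/(0.127 − x) = 8.7 × 10^-5
x ≈ √(8.7 × 10^-5 × 0.127) = 3.32 × 10^-3 M
pH = −log(3.32 × 10^-3) = 2.48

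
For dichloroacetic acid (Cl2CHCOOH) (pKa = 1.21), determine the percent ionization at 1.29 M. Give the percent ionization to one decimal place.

Cl2CHCOOH ⇌ Cl2CHCOO- + H+; let x = [H+] at equilibrium.
Ka = 10^(−1.21) = 6.17 × 10^-2
Ka = x²/(C₀ − x); solving the quadratic gives x = 2.53 × 10^-1 M.
% ionization = x/C₀ × 100% = 2.53 × 10^-1/1.29 × 100% = 19.6%

19.6%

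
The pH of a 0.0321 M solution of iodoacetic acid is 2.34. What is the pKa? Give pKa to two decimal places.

[H+] = 10^(-2.34) = 4.57 × 10^-3 M
At equilibrium [HA] = 0.0321 − 4.57 × 10^-3 = 2.75 × 10^-2 M
Ka = [H+][A-]/[HA] = (4.57 × 10^-3)² / 2.75 × 10^-2 = 7.59 × 10^-4
pKa = -log(7.59 × 10^-4) = 3.12

pKa = 3.12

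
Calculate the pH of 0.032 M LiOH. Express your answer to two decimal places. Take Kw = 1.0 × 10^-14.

LiOH is a strong base; [OH-] = 0.032 M.
pOH = -log(0.032) = 1.49
pH = 14.00 - 1.49 = 12.51

pH = 12.51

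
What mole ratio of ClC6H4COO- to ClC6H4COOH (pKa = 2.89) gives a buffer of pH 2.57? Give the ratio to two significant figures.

pH = pKa + log(r) ⇒ log(r) = 2.57 − 2.89 = -0.32
r = [ClC6H4COO-]/[ClC6H4COOH] = 10^(-0.32) = 0.479

ratio = 0.48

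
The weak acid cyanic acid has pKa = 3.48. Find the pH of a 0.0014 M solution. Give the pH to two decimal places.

pH = 3.27

HOCN ⇌ OCN- + H+
Ka = 10^(−3.48) = 3.31 × 10^-4
Let x = [H+] at equilibrium. Ka = x²/(0.0014 − x).
x is not negligible relative to C₀; solve x² + 0.000331·x − 4.63e-07 = 0.
x = [−0.000331 + √(0.000331² + 1.85e-06)]/2 = 5.35 × 10^-4 M
pH = −log[H+] = −log(5.35 × 10^-4) = 3.27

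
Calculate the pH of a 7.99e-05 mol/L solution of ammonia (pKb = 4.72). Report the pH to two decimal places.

pH = 9.49

NH3 + H2O ⇌ NH4+ + OH-
Kb = 10^(−4.72) = 1.91 × 10^-5
Kb = x²/(7.99e-05 − x) = 1.91 × 10^-5
The 5% rule fails; solving x² + Kb·x − Kb·C₀ = 0 exactly:
x = [−1.91e-05 + √(1.91e-05² + 6.1e-09)]/2 = 3.07 × 10^-5 M
pOH = −log(3.07 × 10^-5) = 4.51; pH = 14.00 − 4.51 = 9.49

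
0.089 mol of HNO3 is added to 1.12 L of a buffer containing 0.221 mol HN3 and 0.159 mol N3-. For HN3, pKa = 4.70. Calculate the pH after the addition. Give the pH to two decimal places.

Added H+ converts N3- to HN3: HN3 → 0.31 mol, N3- → 0.07 mol.
pH = pKa + log([A⁻]/[HA]) = 4.70 + log(0.07/0.31) = 4.70 -0.646

pH = 4.05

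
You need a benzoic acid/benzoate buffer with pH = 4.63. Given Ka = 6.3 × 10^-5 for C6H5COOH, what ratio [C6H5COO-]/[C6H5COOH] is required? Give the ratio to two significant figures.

ratio = 2.7

pKa = -log(6.3 × 10^-5) = 4.201
pH = pKa + log(r) ⇒ log(r) = 4.63 − 4.201 = +0.429
r = [C6H5COO-]/[C6H5COOH] = 10^(+0.429) = 2.69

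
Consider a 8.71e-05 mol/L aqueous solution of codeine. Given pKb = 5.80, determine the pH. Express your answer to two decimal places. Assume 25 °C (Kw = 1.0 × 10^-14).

C18H21NO3 + H2O ⇌ C18H22NO3+ + OH-
Kb = 10^(−5.80) = 1.58 × 10^-6
From the ICE table, Kb = [OH-]²/(8.71e-05 − [OH-]) = 1.58 × 10^-6.
[OH-] is not negligible relative to C₀; solve [OH-]² + 1.58e-06·[OH-] − 1.38e-10 = 0.
[OH-] = (−Kb + √(Kb² + 4·Kb·C₀))/2 = 1.10 × 10^-5 M
pOH = −log(1.10 × 10^-5) = 4.96; pH = 14.00 − 4.96 = 9.04

pH = 9.04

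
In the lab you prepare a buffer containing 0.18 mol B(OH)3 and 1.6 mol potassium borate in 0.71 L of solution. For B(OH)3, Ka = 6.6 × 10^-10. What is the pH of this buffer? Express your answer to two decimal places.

pKa = −log(6.6 × 10^-10) = 9.180
Henderson–Hasselbalch: pH = pKa + log([B(OH)4-]/[B(OH)3]) = 9.180 + log(1.6/0.18)
pH = 9.180 + (+0.949) = 10.13

pH = 10.13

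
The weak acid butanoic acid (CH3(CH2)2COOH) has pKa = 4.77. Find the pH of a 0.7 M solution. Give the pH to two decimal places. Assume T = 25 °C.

pH = 2.46

CH3(CH2)2COOH ⇌ CH3(CH2)2COO- + H+
Ka = 10^(−4.77) = 1.70 × 10^-5
From the ICE table, Ka = x²/(0.7 − x) = 1.70 × 10^-5.
Since Ka ≪ C₀, x ≈ √(Ka·C₀) = 3.45 × 10^-3 M.
Check: 0.49% ionized — well under 5%, approximation valid.
pH = −log(3.45 × 10^-3) = 2.46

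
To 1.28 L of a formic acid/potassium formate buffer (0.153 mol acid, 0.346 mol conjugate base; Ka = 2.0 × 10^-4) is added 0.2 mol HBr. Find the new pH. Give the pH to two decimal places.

pH = 3.32

After neutralization: n(HCOOH) = 0.353 mol, n(HCOO-) = 0.146 mol.
pKa = −log(2.0 × 10^-4) = 3.699
pH = pKa + log([A⁻]/[HA]) = 3.699 + log(0.146/0.353) = 3.699 -0.383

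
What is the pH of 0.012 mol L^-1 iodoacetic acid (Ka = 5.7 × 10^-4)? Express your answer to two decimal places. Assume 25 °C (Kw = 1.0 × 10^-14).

pH = 2.63

ICH2COOH ⇌ ICH2COO- + H+
From the ICE table, Ka = [H+]²/(0.012 − [H+]) = 5.7 × 10^-4.
Here C₀/Ka ≈ 21.1, so the small-[H+] approximation fails. Use the quadratic:
[H+] = (−Ka + √(Ka² + 4·Ka·C₀))/2 = 2.35 × 10^-3 M
pH = −log(2.35 × 10^-3) = 2.63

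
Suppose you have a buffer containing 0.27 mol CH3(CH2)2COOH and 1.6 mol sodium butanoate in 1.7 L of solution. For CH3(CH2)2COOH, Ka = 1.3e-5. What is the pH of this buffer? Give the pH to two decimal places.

pH = 5.66

pKa = −log(1.3 × 10^-5) = 4.886
pH = pKa + log([A⁻]/[HA]) = 4.886 + log(1.6/0.27)
pH = 4.886 + (+0.773) = 5.66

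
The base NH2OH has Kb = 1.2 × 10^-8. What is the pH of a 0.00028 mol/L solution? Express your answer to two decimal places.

NH2OH + H2O ⇌ NH3OH+ + OH-
Kb = x²/(0.00028 − x) = 1.2 × 10^-8
Neglecting x in the denominator: x = √(1.2 × 10^-8 × 0.00028) = 1.83 × 10^-6 M
pOH = 5.74, so pH = 14.00 − pOH = 8.26

pH = 8.26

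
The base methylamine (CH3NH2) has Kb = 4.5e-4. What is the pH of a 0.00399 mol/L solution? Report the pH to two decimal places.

pH = 11.05

CH3NH2 + H2O ⇌ CH3NH3+ + OH-
From the ICE table, Kb = x²/(0.00399 − x) = 4.5 × 10^-4.
x is not negligible relative to C₀; solve x² + 0.00045·x − 1.8e-06 = 0.
x = [−0.00045 + √(0.00045² + 7.18e-06)]/2 = 1.13 × 10^-3 M
pOH = −log(1.13 × 10^-3) = 2.95; pH = 14.00 − 2.95 = 11.05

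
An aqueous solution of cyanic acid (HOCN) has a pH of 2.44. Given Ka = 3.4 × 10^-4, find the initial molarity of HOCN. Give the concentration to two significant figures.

[H+] = 10^(-2.44) = 3.63 × 10^-3 M = x
Ka = x²/(C₀ − x) ⇒ C₀ = x + x²/Ka
C₀ = 3.63 × 10^-3 + (3.63 × 10^-3)²/(3.4 × 10^-4) = 4.24 × 10^-2 M

C₀ = 4.2 × 10^-2 M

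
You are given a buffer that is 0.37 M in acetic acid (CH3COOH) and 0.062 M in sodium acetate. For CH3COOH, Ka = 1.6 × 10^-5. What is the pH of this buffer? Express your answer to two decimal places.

pKa = −log(1.6 × 10^-5) = 4.796
pH = pKa + log([A⁻]/[HA]) = 4.796 + log(0.062/0.37)
pH = 4.796 + (-0.776) = 4.02

pH = 4.02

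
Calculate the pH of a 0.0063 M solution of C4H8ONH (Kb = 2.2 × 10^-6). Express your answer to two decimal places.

C4H8ONH + H2O ⇌ C4H8ONH2+ + OH-
Kb = [OH-]²/(0.0063 − [OH-]) = 2.2 × 10^-6
Neglecting [OH-] in the denominator: [OH-] = √(2.2 × 10^-6 × 0.0063) = 1.18 × 10^-4 M
pOH = −log(1.18 × 10^-4) = 3.93; pH = 14.00 − 3.93 = 10.07

pH = 10.07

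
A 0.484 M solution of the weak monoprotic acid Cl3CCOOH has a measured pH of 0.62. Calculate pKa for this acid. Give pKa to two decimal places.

pKa = 0.63

[H+] = 10^(-0.62) = 2.40 × 10^-1 M
At equilibrium [HA] = 0.484 − 2.40 × 10^-1 = 2.44 × 10^-1 M
Ka = [H+][A-]/[HA] = (2.40 × 10^-1)² / 2.44 × 10^-1 = 2.36 × 10^-1
pKa = -log(2.36 × 10^-1) = 0.63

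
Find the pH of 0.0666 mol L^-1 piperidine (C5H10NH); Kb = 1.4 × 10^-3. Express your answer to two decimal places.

pH = 11.95

C5H10NH + H2O ⇌ C5H10NH2+ + OH-
Kb = [OH-]²/(0.0666 − [OH-]) = 1.4 × 10^-3
[OH-] is not negligible relative to C₀; solve [OH-]² + 0.0014·[OH-] − 9.32e-05 = 0.
[OH-] = (−Kb + √(Kb² + 4·Kb·C₀))/2 = 8.98 × 10^-3 M
pOH = −log(8.98 × 10^-3) = 2.05; pH = 14.00 − 2.05 = 11.95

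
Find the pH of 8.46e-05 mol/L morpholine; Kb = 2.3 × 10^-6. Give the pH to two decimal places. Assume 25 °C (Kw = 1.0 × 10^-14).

pH = 9.11

C4H8ONH + H2O ⇌ C4H8ONH2+ + OH-
Kb = x²/(8.46e-05 − x) = 2.3 × 10^-6
Here C₀/Kb ≈ 36.8, so the small-x approximation fails. Use the quadratic:
x = (−Kb + √(Kb² + 4·Kb·C₀))/2 = 1.28 × 10^-5 M
pOH = 4.89, so pH = 14.00 − pOH = 9.11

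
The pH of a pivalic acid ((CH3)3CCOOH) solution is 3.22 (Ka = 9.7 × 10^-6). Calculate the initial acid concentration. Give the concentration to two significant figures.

[H+] = 10^(-3.22) = 6.03 × 10^-4 M = x
Ka = x²/(C₀ − x) ⇒ C₀ = x + x²/Ka
C₀ = 6.03 × 10^-4 + (6.03 × 10^-4)²/(9.7 × 10^-6) = 3.81 × 10^-2 M

C₀ = 3.8 × 10^-2 M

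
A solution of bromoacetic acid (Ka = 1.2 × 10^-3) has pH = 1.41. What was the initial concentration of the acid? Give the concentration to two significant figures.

[H+] = 10^(-1.41) = 3.89 × 10^-2 M = x
Ka = x²/(C₀ − x) ⇒ C₀ = x + x²/Ka
C₀ = 3.89 × 10^-2 + (3.89 × 10^-2)²/(1.2 × 10^-3) = 1.30 M

C₀ = 1.3 M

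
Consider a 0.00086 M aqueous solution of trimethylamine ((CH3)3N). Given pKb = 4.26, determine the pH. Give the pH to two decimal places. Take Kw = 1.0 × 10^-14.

pH = 10.28

(CH3)3N + H2O ⇌ (CH3)3NH+ + OH-
Kb = 10^(−4.26) = 5.50 × 10^-5
From the ICE table, Kb = x²/(0.00086 − x) = 5.50 × 10^-5.
x is not negligible relative to C₀; solve x² + 5.5e-05·x − 4.73e-08 = 0.
x = [−5.5e-05 + √(5.5e-05² + 1.89e-07)]/2 = 1.92 × 10^-4 M
pOH = 3.72, so pH = 14.00 − pOH = 10.28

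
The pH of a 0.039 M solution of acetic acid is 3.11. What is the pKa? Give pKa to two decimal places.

pKa = 4.80

[H+] = 10^(-3.11) = 7.76 × 10^-4 M
At equilibrium [HA] = 0.039 − 7.76 × 10^-4 = 3.82 × 10^-2 M
Ka = [H+][A-]/[HA] = (7.76 × 10^-4)² / 3.82 × 10^-2 = 1.58 × 10^-5
pKa = -log(1.58 × 10^-5) = 4.80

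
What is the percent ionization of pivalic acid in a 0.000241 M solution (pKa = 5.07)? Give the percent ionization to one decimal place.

(CH3)3CCOOH ⇌ (CH3)3CCOO- + H+; let x = [H+] at equilibrium.
Ka = 10^(−5.07) = 8.51 × 10^-6
Ka = x²/(C₀ − x); solving the quadratic gives x = 4.12 × 10^-5 M.
% ionization = x/C₀ × 100% = 4.12 × 10^-5/0.000241 × 100% = 17.1%

17.1%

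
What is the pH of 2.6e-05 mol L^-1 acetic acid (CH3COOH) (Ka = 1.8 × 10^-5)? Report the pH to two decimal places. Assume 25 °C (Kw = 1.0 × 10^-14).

pH = 4.84

CH3COOH ⇌ CH3COO- + H+
From the ICE table, Ka = [H+]²/(2.6e-05 − [H+]) = 1.8 × 10^-5.
The 5% rule fails; solving [H+]² + Ka·[H+] − Ka·C₀ = 0 exactly:
[H+] = (−Ka + √(Ka² + 4·Ka·C₀))/2 = 1.44 × 10^-5 M
pH = −log(1.44 × 10^-5) = 4.84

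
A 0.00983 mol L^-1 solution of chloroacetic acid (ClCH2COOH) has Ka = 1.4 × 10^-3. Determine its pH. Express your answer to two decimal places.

pH = 2.51

ClCH2COOH ⇌ ClCH2COO- + H+
Let x = [H+] at equilibrium. Ka = x²/(0.00983 − x).
The 5% rule fails; solving x² + Ka·x − Ka·C₀ = 0 exactly:
x = [−0.0014 + √(0.0014² + 5.5e-05)]/2 = 3.08 × 10^-3 M
pH = −log(3.08 × 10^-3) = 2.51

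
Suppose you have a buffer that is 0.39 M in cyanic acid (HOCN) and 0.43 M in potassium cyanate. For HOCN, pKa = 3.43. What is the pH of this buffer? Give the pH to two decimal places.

pH = 3.47

pH = pKa + log([A⁻]/[HA]) = 3.43 + log(0.43/0.39)
pH = 3.43 + (+0.042) = 3.47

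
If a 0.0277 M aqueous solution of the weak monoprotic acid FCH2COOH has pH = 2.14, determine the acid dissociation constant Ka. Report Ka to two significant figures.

Ka = 2.6 × 10^-3

[H+] = 10^(-2.14) = 7.24 × 10^-3 M
At equilibrium [HA] = 0.0277 − 7.24 × 10^-3 = 2.05 × 10^-2 M
Ka = [H+][A-]/[HA] = (7.24 × 10^-3)² / 2.05 × 10^-2 = 2.6 × 10^-3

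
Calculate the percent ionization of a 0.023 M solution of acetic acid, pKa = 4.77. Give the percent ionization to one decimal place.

2.7%

CH3COOH ⇌ CH3COO- + H+; let x = [H+] at equilibrium.
Ka = 10^(−4.77) = 1.70 × 10^-5
x ≈ √(Ka·C₀) = √(1.70 × 10^-5 × 0.023) = 6.25 × 10^-4 M
Fraction ionized = 6.25 × 10^-4 / 0.023 = 0.0272 → 2.7%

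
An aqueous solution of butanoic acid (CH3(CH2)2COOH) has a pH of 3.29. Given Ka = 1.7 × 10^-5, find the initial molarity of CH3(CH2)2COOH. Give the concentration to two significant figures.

[H+] = 10^(-3.29) = 5.13 × 10^-4 M = x
Ka = x²/(C₀ − x) ⇒ C₀ = x + x²/Ka
C₀ = 5.13 × 10^-4 + (5.13 × 10^-4)²/(1.7 × 10^-5) = 1.60 × 10^-2 M

C₀ = 1.6 × 10^-2 M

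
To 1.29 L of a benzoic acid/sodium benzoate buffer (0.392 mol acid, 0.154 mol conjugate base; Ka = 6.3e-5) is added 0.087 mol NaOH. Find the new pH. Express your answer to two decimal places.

pH = 4.10

After neutralization: n(C6H5COOH) = 0.305 mol, n(C6H5COO-) = 0.241 mol.
pKa = −log(6.3 × 10^-5) = 4.201
Henderson–Hasselbalch with mole ratio 0.241/0.305: pH = 4.201 + (-0.102)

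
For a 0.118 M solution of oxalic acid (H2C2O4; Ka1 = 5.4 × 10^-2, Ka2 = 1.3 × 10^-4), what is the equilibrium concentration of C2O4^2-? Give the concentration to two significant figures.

First ionization gives [H+] ≈ [HC2O4-] = 5.73 × 10^-2 M.
Second step: Ka2 = [H+][C2O4^2-]/[HC2O4-] ≈ [C2O4^2-] (since [H+] ≈ [HC2O4-]).
So [C2O4^2-] ≈ Ka2.

1.3 × 10^-4 M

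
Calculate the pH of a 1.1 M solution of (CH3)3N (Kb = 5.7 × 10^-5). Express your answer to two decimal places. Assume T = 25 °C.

pH = 11.90

(CH3)3N + H2O ⇌ (CH3)3NH+ + OH-
Kb = x²/(1.1 − x) = 5.7 × 10^-5
Assume x ≪ 1.1: x ≈ √(5.7 × 10^-5 × 1.1) = 7.92 × 10^-3 M
pOH = 2.10, so pH = 14.00 − pOH = 11.90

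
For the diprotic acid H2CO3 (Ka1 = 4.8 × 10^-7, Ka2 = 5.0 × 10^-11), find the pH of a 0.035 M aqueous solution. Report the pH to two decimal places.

pH = 3.89

Ka1 ≫ Ka2, so treat the first dissociation as the only significant source of H+.
Ka1 = x²/(0.035 − x) = 4.8 × 10^-7
x ≈ √(4.8 × 10^-7 × 0.035) = 1.30 × 10^-4 M
pH = −log(1.30 × 10^-4) = 3.89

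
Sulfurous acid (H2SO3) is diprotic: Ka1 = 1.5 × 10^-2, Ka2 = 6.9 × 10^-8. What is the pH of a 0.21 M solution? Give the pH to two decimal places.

Ka1 ≫ Ka2, so treat the first dissociation as the only significant source of H+.
Ka1 = x²/(0.21 − x) = 1.5 × 10^-2
Solving the quadratic: x = (−Ka1 + √(Ka1² + 4·Ka1·C₀))/2 = 4.91 × 10^-2 M
pH = −log(4.91 × 10^-2) = 1.31

pH = 1.31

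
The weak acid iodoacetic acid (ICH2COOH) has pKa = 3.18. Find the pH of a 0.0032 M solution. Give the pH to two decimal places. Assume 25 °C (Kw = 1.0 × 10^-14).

pH = 2.94

ICH2COOH ⇌ ICH2COO- + H+
Ka = 10^(−3.18) = 6.61 × 10^-4
Let x = [H+] at equilibrium. Ka = x²/(0.0032 − x).
The 5% rule fails; solving x² + Ka·x − Ka·C₀ = 0 exactly:
x = (−Ka + √(Ka² + 4·Ka·C₀))/2 = 1.16 × 10^-3 M
pH = −log[H+] = −log(1.16 × 10^-3) = 2.94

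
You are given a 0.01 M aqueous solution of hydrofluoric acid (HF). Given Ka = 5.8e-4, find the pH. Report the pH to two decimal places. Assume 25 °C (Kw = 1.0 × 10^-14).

HF ⇌ F- + H+
From the ICE table, Ka = x²/(0.01 − x) = 5.8 × 10^-4.
The 5% rule fails; solving x² + Ka·x − Ka·C₀ = 0 exactly:
x = [−0.00058 + √(0.00058² + 2.32e-05)]/2 = 2.14 × 10^-3 M
pH = −log(2.14 × 10^-3) = 2.67

pH = 2.67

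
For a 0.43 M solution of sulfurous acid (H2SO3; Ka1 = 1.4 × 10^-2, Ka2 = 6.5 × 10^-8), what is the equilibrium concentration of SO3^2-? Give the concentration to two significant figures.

First ionization gives [H+] ≈ [HSO3-] = 7.09 × 10^-2 M.
Second step: Ka2 = [H+][SO3^2-]/[HSO3-] ≈ [SO3^2-] (since [H+] ≈ [HSO3-]).
So [SO3^2-] ≈ Ka2.

6.5 × 10^-8 M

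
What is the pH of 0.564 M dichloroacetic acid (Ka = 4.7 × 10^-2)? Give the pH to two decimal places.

Cl2CHCOOH ⇌ Cl2CHCOO- + H+
From the ICE table, Ka = x²/(0.564 − x) = 4.7 × 10^-2.
Here C₀/Ka ≈ 12, so the small-x approximation fails. Use the quadratic:
x = (−Ka + √(Ka² + 4·Ka·C₀))/2 = 1.41 × 10^-1 M
pH = −log(1.41 × 10^-1) = 0.85

pH = 0.85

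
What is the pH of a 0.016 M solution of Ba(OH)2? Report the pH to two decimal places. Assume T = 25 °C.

Ba(OH)2 is a strong base (each formula unit releases 2 OH-); [OH-] = 0.032 M.
pOH = -log(0.032) = 1.49
pH = 14.00 - 1.49 = 12.51

pH = 12.51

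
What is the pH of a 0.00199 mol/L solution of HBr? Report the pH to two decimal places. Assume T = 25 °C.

HBr is a strong acid and dissociates completely, so [H+] = 0.00199 M.
pH = -log(0.00199) = 2.70

pH = 2.70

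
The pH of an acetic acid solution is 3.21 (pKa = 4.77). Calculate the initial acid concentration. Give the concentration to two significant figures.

[H+] = 10^(-3.21) = 6.17 × 10^-4 M = x
Ka = 10^(−4.77) = 1.70 × 10^-5
Ka = x²/(C₀ − x) ⇒ C₀ = x + x²/Ka
C₀ = 6.17 × 10^-4 + (6.17 × 10^-4)²/(1.70 × 10^-5) = 2.30 × 10^-2 M

C₀ = 2.3 × 10^-2 M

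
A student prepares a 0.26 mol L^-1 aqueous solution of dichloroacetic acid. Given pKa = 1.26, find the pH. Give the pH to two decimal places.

pH = 1.02

Cl2CHCOOH ⇌ Cl2CHCOO- + H+
Ka = 10^(−1.26) = 5.50 × 10^-2
From the ICE table, Ka = x²/(0.26 − x) = 5.50 × 10^-2.
x is not negligible relative to C₀; solve x² + 0.055·x − 0.0143 = 0.
x = [−0.055 + √(0.055² + 0.0572)]/2 = 9.52 × 10^-2 M
pH = −log(9.52 × 10^-2) = 1.02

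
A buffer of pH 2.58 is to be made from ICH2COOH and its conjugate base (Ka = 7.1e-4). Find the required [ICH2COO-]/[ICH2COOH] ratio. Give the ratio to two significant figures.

pKa = -log(7.1 × 10^-4) = 3.149
pH = pKa + log(r) ⇒ log(r) = 2.58 − 3.149 = -0.569
r = [ICH2COO-]/[ICH2COOH] = 10^(-0.569) = 0.27

ratio = 0.27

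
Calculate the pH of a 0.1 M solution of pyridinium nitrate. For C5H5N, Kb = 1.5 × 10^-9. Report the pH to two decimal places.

pH = 3.09

C5H5NH+ is the conjugate acid of the weak base C5H5N.
Ka = Kw/Kb = 1.0×10^-14 / 1.5 × 10^-9 = 6.67 × 10^-6
Ka = x²/(0.1 − x) = 6.67 × 10^-6
Assume x ≪ 0.1: x ≈ √(6.67 × 10^-6 × 0.1) = 8.17 × 10^-4 M
Check: 0.82% ionized — well under 5%, approximation valid.
pH = −log[H+] = −log(8.17 × 10^-4) = 3.09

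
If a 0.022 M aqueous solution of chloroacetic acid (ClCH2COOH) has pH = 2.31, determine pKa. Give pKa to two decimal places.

pKa = 2.85

[H+] = 10^(-2.31) = 4.90 × 10^-3 M
At equilibrium [HA] = 0.022 − 4.90 × 10^-3 = 1.71 × 10^-2 M
Ka = [H+][A-]/[HA] = (4.90 × 10^-3)² / 1.71 × 10^-2 = 1.40 × 10^-3
pKa = -log(1.40 × 10^-3) = 2.85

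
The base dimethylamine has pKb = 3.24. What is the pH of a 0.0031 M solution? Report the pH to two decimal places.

(CH3)2NH + H2O ⇌ (CH3)2NH2+ + OH-
Kb = 10^(−3.24) = 5.75 × 10^-4
Let x = [OH-] at equilibrium. Kb = x²/(0.0031 − x).
The 5% rule fails; solving x² + Kb·x − Kb·C₀ = 0 exactly:
x = [−0.000575 + √(0.000575² + 7.13e-06)]/2 = 1.08 × 10^-3 M
pOH = 2.97, so pH = 14.00 − pOH = 11.03

pH = 11.03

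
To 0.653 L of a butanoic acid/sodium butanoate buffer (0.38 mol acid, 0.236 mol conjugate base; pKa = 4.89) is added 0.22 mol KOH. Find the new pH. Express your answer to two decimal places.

After neutralization: n(CH3(CH2)2COOH) = 0.16 mol, n(CH3(CH2)2COO-) = 0.456 mol.
pH = pKa + log([A⁻]/[HA]) = 4.89 + log(0.456/0.16) = 4.89 +0.455

pH = 5.34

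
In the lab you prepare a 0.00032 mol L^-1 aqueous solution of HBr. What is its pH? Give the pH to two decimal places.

pH = 3.49

HBr is a strong acid and dissociates completely, so [H+] = 0.00032 M.
pH = -log(0.00032) = 3.49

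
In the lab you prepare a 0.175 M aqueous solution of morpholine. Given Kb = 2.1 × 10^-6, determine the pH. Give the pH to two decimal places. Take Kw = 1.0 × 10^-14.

C4H8ONH + H2O ⇌ C4H8ONH2+ + OH-
Kb = [OH-]²/(0.175 − [OH-]) = 2.1 × 10^-6
Neglecting [OH-] in the denominator: [OH-] = √(2.1 × 10^-6 × 0.175) = 6.06 × 10^-4 M
Check: 0.35% ionized — well under 5%, approximation valid.
pOH = −log(6.06 × 10^-4) = 3.22; pH = 14.00 − 3.22 = 10.78

pH = 10.78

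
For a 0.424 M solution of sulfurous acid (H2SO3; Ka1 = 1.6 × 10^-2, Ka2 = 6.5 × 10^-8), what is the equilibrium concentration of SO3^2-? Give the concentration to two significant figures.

First ionization gives [H+] ≈ [HSO3-] = 7.48 × 10^-2 M.
Second step: Ka2 = [H+][SO3^2-]/[HSO3-] ≈ [SO3^2-] (since [H+] ≈ [HSO3-]).
So [SO3^2-] ≈ Ka2.

6.5 × 10^-8 M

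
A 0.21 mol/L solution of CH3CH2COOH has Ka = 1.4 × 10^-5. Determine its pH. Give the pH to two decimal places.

CH3CH2COOH ⇌ CH3CH2COO- + H+
From the ICE table, Ka = [H+]²/(0.21 − [H+]) = 1.4 × 10^-5.
Assume [H+] ≪ 0.21: [H+] ≈ √(1.4 × 10^-5 × 0.21) = 1.71 × 10^-3 M
Check: 0.82% ionized — well under 5%, approximation valid.
pH = −log(1.71 × 10^-3) = 2.77

pH = 2.77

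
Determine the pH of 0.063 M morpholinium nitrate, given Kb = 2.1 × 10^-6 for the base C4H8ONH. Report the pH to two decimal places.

C4H8ONH2+ is the conjugate acid of the weak base C4H8ONH.
Ka = Kw/Kb = 1.0×10^-14 / 2.1 × 10^-6 = 4.76 × 10^-9
Ka = [H+]²/(0.063 − [H+]) = 4.76 × 10^-9
Assume [H+] ≪ 0.063: [H+] ≈ √(4.76 × 10^-9 × 0.063) = 1.73 × 10^-5 M
([H+]/C₀ = 0.027% < 5%, so the approximation holds.)
pH = −log[H+] = −log(1.73 × 10^-5) = 4.76

pH = 4.76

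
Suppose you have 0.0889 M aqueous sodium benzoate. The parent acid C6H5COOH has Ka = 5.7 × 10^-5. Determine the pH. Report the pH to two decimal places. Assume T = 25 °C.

pH = 8.60

C6H5COO- is the conjugate base of the weak acid C6H5COOH.
Kb = Kw/Ka = 1.0×10^-14 / 5.7 × 10^-5 = 1.75 × 10^-10
From the ICE table, Kb = x²/(0.0889 − x) = 1.75 × 10^-10.
Assume x ≪ 0.0889: x ≈ √(1.75 × 10^-10 × 0.0889) = 3.94 × 10^-6 M
Check: 0.0044% ionized — well under 5%, approximation valid.
pOH = −log(3.94 × 10^-6) = 5.40; pH = 14.00 − 5.40 = 8.60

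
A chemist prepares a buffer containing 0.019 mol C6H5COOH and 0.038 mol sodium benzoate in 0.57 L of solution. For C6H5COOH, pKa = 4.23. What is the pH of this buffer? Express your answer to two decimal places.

pH = 4.53

Henderson–Hasselbalch: pH = pKa + log([C6H5COO-]/[C6H5COOH]) = 4.23 + log(0.038/0.019)
pH = 4.23 + (+0.301) = 4.53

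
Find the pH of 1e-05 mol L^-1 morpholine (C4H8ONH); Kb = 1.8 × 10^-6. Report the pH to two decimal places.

C4H8ONH + H2O ⇌ C4H8ONH2+ + OH-
Kb = [OH-]²/(1e-05 − [OH-]) = 1.8 × 10^-6
The 5% rule fails; solving [OH-]² + Kb·[OH-] − Kb·C₀ = 0 exactly:
[OH-] = (−Kb + √(Kb² + 4·Kb·C₀))/2 = 3.44 × 10^-6 M
pOH = −log(3.44 × 10^-6) = 5.46; pH = 14.00 − 5.46 = 8.54

pH = 8.54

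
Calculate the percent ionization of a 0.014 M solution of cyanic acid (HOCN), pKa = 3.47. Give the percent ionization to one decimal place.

HOCN ⇌ OCN- + H+; let x = [H+] at equilibrium.
Ka = 10^(−3.47) = 3.39 × 10^-4
Solve x² + 0.000339x − 4.75e-06 = 0 → x = 2.02 × 10^-3 M
Fraction ionized = 2.02 × 10^-3 / 0.014 = 0.1443 → 14.4%

14.4%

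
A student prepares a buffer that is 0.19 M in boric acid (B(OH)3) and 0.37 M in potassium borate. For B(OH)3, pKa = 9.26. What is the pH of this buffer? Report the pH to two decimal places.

pH = 9.55

pH = pKa + log([A⁻]/[HA]) = 9.26 + log(0.37/0.19)
pH = 9.26 + (+0.289) = 9.55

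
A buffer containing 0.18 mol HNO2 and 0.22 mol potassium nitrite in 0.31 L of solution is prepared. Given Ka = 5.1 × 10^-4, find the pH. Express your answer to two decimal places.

pKa = −log(5.1 × 10^-4) = 3.292
Henderson–Hasselbalch: pH = pKa + log([NO2-]/[HNO2]) = 3.292 + log(0.22/0.18)
pH = 3.292 + (+0.087) = 3.38

pH = 3.38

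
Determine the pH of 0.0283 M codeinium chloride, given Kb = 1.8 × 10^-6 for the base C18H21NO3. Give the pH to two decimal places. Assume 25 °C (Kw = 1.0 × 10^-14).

pH = 4.90

C18H22NO3+ is the conjugate acid of the weak base C18H21NO3.
Ka = Kw/Kb = 1.0×10^-14 / 1.8 × 10^-6 = 5.56 × 10^-9
From the ICE table, Ka = [H+]²/(0.0283 − [H+]) = 5.56 × 10^-9.
Neglecting [H+] in the denominator: [H+] = √(5.56 × 10^-9 × 0.0283) = 1.25 × 10^-5 M
pH = −log[H+] = −log(1.25 × 10^-5) = 4.90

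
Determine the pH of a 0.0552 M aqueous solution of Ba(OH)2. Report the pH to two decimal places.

Ba(OH)2 is a strong base (each formula unit releases 2 OH-); [OH-] = 0.11 M.
pOH = -log(0.11) = 0.96
pH = 14.00 - 0.96 = 13.04

pH = 13.04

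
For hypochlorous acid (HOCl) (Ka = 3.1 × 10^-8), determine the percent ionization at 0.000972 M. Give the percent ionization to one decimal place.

0.6%

HOCl ⇌ OCl- + H+; let x = [H+] at equilibrium.
x ≈ √(Ka·C₀) = √(3.1 × 10^-8 × 0.000972) = 5.49 × 10^-6 M
Fraction ionized = 5.49 × 10^-6 / 0.000972 = 0.0056 → 0.6%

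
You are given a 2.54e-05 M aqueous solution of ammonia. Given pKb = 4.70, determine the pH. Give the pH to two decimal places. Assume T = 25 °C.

pH = 9.17

NH3 + H2O ⇌ NH4+ + OH-
Kb = 10^(−4.70) = 2.00 × 10^-5
Let x = [OH-] at equilibrium. Kb = x²/(2.54e-05 − x).
Here C₀/Kb ≈ 1.27, so the small-x approximation fails. Use the quadratic:
x = (−Kb + √(Kb² + 4·Kb·C₀))/2 = 1.47 × 10^-5 M
pOH = 4.83, so pH = 14.00 − pOH = 9.17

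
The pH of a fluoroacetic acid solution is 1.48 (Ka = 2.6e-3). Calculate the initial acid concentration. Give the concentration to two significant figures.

C₀ = 4.5 × 10^-1 M

[H+] = 10^(-1.48) = 3.31 × 10^-2 M = x
Ka = x²/(C₀ − x) ⇒ C₀ = x + x²/Ka
C₀ = 3.31 × 10^-2 + (3.31 × 10^-2)²/(2.6 × 10^-3) = 4.54 × 10^-1 M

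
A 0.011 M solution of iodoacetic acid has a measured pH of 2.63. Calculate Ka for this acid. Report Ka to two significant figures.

[H+] = 10^(-2.63) = 2.34 × 10^-3 M
At equilibrium [HA] = 0.011 − 2.34 × 10^-3 = 8.66 × 10^-3 M
Ka = [H+][A-]/[HA] = (2.34 × 10^-3)² / 8.66 × 10^-3 = 6.3 × 10^-4

Ka = 6.3 × 10^-4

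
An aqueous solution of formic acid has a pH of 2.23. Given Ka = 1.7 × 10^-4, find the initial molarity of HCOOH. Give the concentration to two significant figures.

C₀ = 2.1 × 10^-1 M

[H+] = 10^(-2.23) = 5.89 × 10^-3 M = x
Ka = x²/(C₀ − x) ⇒ C₀ = x + x²/Ka
C₀ = 5.89 × 10^-3 + (5.89 × 10^-3)²/(1.7 × 10^-4) = 2.10 × 10^-1 M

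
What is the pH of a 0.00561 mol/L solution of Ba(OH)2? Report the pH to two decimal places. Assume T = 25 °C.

Ba(OH)2 is a strong base (each formula unit releases 2 OH-); [OH-] = 0.0112 M.
pOH = -log(0.0112) = 1.95
pH = 14.00 - 1.95 = 12.05

pH = 12.05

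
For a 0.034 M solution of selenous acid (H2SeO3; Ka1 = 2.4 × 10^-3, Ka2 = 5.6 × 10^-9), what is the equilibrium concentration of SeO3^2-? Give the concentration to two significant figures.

First ionization gives [H+] ≈ [HSeO3-] = 7.91 × 10^-3 M.
Second step: Ka2 = [H+][SeO3^2-]/[HSeO3-] ≈ [SeO3^2-] (since [H+] ≈ [HSeO3-]).
So [SeO3^2-] ≈ Ka2.

5.6 × 10^-9 M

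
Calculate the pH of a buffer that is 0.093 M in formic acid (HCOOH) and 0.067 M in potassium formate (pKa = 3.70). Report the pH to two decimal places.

pH = 3.56

pH = pKa + log([A⁻]/[HA]) = 3.70 + log(0.067/0.093)
pH = 3.70 + (-0.142) = 3.56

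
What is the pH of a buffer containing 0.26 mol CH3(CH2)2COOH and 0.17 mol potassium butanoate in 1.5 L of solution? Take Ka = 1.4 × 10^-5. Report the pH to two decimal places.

pKa = −log(1.4 × 10^-5) = 4.854
Henderson–Hasselbalch: pH = pKa + log([CH3(CH2)2COO-]/[CH3(CH2)2COOH]) = 4.854 + log(0.17/0.26)
pH = 4.854 + (-0.185) = 4.67

pH = 4.67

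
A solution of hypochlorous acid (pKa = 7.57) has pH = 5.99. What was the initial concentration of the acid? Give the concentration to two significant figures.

[H+] = 10^(-5.99) = 1.02 × 10^-6 M = x
Ka = 10^(−7.57) = 2.69 × 10^-8
Ka = x²/(C₀ − x) ⇒ C₀ = x + x²/Ka
C₀ = 1.02 × 10^-6 + (1.02 × 10^-6)²/(2.69 × 10^-8) = 3.97 × 10^-5 M

C₀ = 4.0 × 10^-5 M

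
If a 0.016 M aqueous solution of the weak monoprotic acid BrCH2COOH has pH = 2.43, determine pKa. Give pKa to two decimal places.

pKa = 2.95

[H+] = 10^(-2.43) = 3.72 × 10^-3 M
At equilibrium [HA] = 0.016 − 3.72 × 10^-3 = 1.23 × 10^-2 M
Ka = [H+][A-]/[HA] = (3.72 × 10^-3)² / 1.23 × 10^-2 = 1.13 × 10^-3
pKa = -log(1.13 × 10^-3) = 2.95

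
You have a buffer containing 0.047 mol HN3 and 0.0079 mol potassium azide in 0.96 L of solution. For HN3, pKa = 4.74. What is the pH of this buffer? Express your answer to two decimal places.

pH = 3.97

Henderson–Hasselbalch: pH = pKa + log([N3-]/[HN3]) = 4.74 + log(0.0079/0.047)
pH = 4.74 + (-0.774) = 3.97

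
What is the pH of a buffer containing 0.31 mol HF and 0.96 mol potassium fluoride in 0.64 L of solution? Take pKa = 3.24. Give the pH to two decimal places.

pH = 3.73

Henderson–Hasselbalch: pH = pKa + log([F-]/[HF]) = 3.24 + log(0.96/0.31)
pH = 3.24 + (+0.491) = 3.73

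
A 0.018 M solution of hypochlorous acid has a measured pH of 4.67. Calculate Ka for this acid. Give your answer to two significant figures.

Ka = 2.5 × 10^-8

[H+] = 10^(-4.67) = 2.14 × 10^-5 M
At equilibrium [HA] = 0.018 − 2.14 × 10^-5 = 1.80 × 10^-2 M
Ka = [H+][A-]/[HA] = (2.14 × 10^-5)² / 1.80 × 10^-2 = 2.5 × 10^-8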